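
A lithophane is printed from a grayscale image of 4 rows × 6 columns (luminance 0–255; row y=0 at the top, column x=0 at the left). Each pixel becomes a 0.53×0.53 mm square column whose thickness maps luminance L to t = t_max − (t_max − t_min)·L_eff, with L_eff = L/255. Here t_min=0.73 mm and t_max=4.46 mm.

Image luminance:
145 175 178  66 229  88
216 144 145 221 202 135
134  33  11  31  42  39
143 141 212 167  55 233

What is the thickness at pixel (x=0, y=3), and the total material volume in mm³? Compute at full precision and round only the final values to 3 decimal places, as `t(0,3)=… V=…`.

t(0,3)=2.368 V=16.981

span = t_max - t_min = 4.46 - 0.73 = 3.730
L(0,3) = 143, L_eff = 143/255 = 0.560784
t(0,3) = 4.46 - 3.730·0.560784 = 2.368
Σt over all 4·6 pixels = 308303/5100 ≈ 60.4515686
V = pitch²·Σt = 0.53²·308303/5100 = 16.981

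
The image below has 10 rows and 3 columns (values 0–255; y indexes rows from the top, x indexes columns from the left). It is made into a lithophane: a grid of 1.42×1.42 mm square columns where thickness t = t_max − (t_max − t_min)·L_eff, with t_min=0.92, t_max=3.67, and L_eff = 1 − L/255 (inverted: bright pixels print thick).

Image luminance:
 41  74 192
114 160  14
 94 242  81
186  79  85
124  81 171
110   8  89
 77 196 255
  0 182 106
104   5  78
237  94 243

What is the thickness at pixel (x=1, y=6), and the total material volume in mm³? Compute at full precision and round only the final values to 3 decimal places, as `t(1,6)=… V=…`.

t(1,6)=3.034 V=132.240

span = t_max - t_min = 3.67 - 0.92 = 2.750
L(1,6) = 196, L_eff = 1 - 196/255 = 0.231373 (inverted)
t(1,6) = 3.67 - 2.750·0.231373 = 3.034
Σt over all 10·3 pixels = 11149/170 ≈ 65.5823529
V = pitch²·Σt = 1.42²·11149/170 = 132.240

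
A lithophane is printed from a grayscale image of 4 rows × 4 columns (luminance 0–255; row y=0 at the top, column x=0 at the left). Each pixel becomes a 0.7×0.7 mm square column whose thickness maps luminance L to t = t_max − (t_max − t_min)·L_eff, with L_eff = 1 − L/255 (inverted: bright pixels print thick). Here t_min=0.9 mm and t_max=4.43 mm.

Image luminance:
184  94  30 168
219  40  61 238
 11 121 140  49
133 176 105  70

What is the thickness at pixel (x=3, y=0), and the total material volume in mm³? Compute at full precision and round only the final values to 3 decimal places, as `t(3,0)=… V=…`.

span = t_max - t_min = 4.43 - 0.9 = 3.530
L(3,0) = 168, L_eff = 1 - 168/255 = 0.341176 (inverted)
t(3,0) = 4.43 - 3.530·0.341176 = 3.226
Σt over all 4·4 pixels = 338789/8500 ≈ 39.8575294
V = pitch²·Σt = 0.7²·338789/8500 = 19.530

t(3,0)=3.226 V=19.530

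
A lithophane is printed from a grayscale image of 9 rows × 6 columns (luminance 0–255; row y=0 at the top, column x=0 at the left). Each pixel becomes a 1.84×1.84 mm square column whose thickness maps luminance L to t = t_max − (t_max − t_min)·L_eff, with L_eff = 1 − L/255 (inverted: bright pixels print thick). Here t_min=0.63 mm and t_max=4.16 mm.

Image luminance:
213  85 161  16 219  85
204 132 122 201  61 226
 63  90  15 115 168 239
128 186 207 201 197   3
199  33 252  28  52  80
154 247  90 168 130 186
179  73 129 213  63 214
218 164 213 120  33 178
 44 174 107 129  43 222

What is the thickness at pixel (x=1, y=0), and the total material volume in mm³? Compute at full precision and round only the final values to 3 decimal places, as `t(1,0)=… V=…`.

span = t_max - t_min = 4.16 - 0.63 = 3.530
L(1,0) = 85, L_eff = 1 - 85/255 = 0.666667 (inverted)
t(1,0) = 4.16 - 3.530·0.666667 = 1.807
Σt over all 9·6 pixels = 1752563/12750 ≈ 137.4559216
V = pitch²·Σt = 1.84²·1752563/12750 = 465.371

t(1,0)=1.807 V=465.371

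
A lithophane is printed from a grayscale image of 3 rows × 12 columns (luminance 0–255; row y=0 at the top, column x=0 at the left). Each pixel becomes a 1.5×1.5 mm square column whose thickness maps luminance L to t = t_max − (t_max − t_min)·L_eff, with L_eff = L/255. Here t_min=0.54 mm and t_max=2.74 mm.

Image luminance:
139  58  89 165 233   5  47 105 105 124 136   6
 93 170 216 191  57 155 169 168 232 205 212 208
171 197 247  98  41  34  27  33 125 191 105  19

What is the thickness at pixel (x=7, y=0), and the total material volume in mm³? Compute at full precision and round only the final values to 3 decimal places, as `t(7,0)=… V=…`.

span = t_max - t_min = 2.74 - 0.54 = 2.200
L(7,0) = 105, L_eff = 105/255 = 0.411765
t(7,0) = 2.74 - 2.200·0.411765 = 1.834
Σt over all 3·12 pixels = 15086/255 ≈ 59.1607843
V = pitch²·Σt = 1.5²·15086/255 = 133.112

t(7,0)=1.834 V=133.112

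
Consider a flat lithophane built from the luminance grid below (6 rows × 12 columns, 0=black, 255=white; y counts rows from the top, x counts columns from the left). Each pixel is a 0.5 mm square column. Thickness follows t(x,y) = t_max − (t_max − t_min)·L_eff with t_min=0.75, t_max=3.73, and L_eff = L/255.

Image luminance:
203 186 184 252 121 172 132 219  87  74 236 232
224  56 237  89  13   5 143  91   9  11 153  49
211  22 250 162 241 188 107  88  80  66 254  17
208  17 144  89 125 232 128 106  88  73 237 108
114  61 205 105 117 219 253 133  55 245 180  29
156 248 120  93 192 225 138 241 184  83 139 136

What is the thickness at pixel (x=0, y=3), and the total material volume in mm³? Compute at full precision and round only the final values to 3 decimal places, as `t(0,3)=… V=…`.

t(0,3)=1.299 V=37.661

span = t_max - t_min = 3.73 - 0.75 = 2.980
L(0,3) = 208, L_eff = 208/255 = 0.815686
t(0,3) = 3.73 - 2.980·0.815686 = 1.299
Σt over all 6·12 pixels = 192073/1275 ≈ 150.6454902
V = pitch²·Σt = 0.5²·192073/1275 = 37.661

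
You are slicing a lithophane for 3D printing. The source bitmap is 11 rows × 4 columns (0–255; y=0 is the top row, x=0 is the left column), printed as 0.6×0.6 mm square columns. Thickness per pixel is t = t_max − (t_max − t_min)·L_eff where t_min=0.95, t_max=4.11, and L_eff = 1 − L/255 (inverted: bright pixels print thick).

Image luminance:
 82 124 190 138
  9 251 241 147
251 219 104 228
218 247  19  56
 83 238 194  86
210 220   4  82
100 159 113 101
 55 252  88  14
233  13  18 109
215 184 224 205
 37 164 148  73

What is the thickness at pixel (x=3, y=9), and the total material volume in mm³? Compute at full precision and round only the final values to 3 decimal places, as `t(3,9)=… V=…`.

t(3,9)=3.490 V=42.466

span = t_max - t_min = 4.11 - 0.95 = 3.160
L(3,9) = 205, L_eff = 1 - 205/255 = 0.196078 (inverted)
t(3,9) = 4.11 - 3.160·0.196078 = 3.490
Σt over all 11·4 pixels = 752009/6375 ≈ 117.9621961
V = pitch²·Σt = 0.6²·752009/6375 = 42.466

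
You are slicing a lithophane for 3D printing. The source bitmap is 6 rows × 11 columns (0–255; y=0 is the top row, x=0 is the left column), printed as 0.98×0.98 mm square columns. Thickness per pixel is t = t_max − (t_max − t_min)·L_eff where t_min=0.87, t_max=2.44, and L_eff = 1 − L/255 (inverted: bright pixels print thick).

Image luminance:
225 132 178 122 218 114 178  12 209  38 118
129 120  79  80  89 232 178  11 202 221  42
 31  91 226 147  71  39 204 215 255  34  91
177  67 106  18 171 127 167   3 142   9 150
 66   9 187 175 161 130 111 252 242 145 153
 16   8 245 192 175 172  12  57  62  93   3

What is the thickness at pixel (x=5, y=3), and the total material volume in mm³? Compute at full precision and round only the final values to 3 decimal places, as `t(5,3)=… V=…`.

span = t_max - t_min = 2.44 - 0.87 = 1.570
L(5,3) = 127, L_eff = 1 - 127/255 = 0.501961 (inverted)
t(5,3) = 2.44 - 1.570·0.501961 = 1.652
Σt over all 6·11 pixels = 685312/6375 ≈ 107.4999216
V = pitch²·Σt = 0.98²·685312/6375 = 103.243

t(5,3)=1.652 V=103.243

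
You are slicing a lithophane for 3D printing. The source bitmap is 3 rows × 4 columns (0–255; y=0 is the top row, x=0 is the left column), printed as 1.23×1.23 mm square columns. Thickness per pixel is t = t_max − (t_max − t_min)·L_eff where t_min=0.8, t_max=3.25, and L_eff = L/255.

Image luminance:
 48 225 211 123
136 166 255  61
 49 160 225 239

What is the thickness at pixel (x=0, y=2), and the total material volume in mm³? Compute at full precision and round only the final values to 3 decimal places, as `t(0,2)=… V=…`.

t(0,2)=2.779 V=31.414

span = t_max - t_min = 3.25 - 0.8 = 2.450
L(0,2) = 49, L_eff = 49/255 = 0.192157
t(0,2) = 3.25 - 2.450·0.192157 = 2.779
Σt over all 3·4 pixels = 52949/2550 ≈ 20.7643137
V = pitch²·Σt = 1.23²·52949/2550 = 31.414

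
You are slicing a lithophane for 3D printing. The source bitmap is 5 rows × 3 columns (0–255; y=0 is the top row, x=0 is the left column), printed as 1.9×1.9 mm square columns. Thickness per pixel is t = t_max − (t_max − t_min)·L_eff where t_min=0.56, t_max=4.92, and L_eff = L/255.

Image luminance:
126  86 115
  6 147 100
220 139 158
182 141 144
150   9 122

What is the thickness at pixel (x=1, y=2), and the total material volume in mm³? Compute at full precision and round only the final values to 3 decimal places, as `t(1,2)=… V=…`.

span = t_max - t_min = 4.92 - 0.56 = 4.360
L(1,2) = 139, L_eff = 139/255 = 0.545098
t(1,2) = 4.92 - 4.360·0.545098 = 2.543
Σt over all 5·3 pixels = 17958/425 ≈ 42.2541176
V = pitch²·Σt = 1.9²·17958/425 = 152.537

t(1,2)=2.543 V=152.537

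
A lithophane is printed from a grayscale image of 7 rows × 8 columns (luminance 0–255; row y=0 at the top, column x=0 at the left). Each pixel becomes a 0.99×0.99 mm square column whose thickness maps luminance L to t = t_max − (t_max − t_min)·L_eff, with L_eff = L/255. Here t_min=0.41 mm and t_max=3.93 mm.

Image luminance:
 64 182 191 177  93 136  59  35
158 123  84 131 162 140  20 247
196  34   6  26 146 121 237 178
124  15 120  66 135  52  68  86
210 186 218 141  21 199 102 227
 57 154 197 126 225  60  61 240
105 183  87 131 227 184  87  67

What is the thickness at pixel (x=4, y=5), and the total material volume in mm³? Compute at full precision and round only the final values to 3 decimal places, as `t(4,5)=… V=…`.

span = t_max - t_min = 3.93 - 0.41 = 3.520
L(4,5) = 225, L_eff = 225/255 = 0.882353
t(4,5) = 3.93 - 3.520·0.882353 = 0.824
Σt over all 7·8 pixels = 259198/2125 ≈ 121.9755294
V = pitch²·Σt = 0.99²·259198/2125 = 119.548

t(4,5)=0.824 V=119.548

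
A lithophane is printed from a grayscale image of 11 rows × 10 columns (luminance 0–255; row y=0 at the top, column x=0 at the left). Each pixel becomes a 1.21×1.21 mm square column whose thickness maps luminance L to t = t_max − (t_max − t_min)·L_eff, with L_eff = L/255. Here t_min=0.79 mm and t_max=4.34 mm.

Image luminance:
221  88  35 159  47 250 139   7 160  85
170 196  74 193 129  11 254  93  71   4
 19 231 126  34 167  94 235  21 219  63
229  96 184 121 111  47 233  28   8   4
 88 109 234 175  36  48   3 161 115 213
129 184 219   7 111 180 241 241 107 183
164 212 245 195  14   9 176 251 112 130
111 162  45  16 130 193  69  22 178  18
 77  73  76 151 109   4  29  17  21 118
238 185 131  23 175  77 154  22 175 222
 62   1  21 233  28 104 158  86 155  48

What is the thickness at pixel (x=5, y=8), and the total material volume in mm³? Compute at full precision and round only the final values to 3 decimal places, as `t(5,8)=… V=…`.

span = t_max - t_min = 4.34 - 0.79 = 3.550
L(5,8) = 4, L_eff = 4/255 = 0.015686
t(5,8) = 4.34 - 3.550·0.015686 = 4.284
Σt over all 11·10 pixels = 60853/204 ≈ 298.2990196
V = pitch²·Σt = 1.21²·60853/204 = 436.740

t(5,8)=4.284 V=436.740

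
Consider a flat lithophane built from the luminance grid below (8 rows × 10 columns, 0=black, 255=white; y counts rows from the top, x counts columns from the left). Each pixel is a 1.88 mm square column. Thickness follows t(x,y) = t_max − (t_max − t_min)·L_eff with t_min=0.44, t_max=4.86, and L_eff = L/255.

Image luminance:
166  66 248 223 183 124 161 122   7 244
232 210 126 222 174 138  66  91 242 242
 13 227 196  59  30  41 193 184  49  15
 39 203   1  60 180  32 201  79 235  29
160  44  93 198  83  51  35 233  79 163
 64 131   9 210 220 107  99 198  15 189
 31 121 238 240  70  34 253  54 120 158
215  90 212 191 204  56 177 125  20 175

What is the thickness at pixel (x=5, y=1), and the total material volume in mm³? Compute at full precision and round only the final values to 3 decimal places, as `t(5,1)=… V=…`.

t(5,1)=2.468 V=729.811

span = t_max - t_min = 4.86 - 0.44 = 4.420
L(5,1) = 138, L_eff = 138/255 = 0.541176
t(5,1) = 4.86 - 4.420·0.541176 = 2.468
Σt over all 8·10 pixels = 206.488
V = pitch²·Σt = 1.88²·206.488 = 729.811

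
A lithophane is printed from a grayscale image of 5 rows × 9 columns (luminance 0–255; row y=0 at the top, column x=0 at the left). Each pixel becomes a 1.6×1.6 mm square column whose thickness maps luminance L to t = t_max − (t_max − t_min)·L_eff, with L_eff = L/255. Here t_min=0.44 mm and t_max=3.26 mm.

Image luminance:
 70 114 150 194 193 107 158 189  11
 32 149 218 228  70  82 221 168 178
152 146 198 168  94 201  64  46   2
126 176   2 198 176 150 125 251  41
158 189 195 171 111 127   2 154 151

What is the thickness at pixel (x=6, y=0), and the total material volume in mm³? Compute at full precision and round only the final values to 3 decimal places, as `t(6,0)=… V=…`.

span = t_max - t_min = 3.26 - 0.44 = 2.820
L(6,0) = 158, L_eff = 158/255 = 0.619608
t(6,0) = 3.26 - 2.820·0.619608 = 1.513
Σt over all 5·9 pixels = 336493/4250 ≈ 79.1748235
V = pitch²·Σt = 1.6²·336493/4250 = 202.688

t(6,0)=1.513 V=202.688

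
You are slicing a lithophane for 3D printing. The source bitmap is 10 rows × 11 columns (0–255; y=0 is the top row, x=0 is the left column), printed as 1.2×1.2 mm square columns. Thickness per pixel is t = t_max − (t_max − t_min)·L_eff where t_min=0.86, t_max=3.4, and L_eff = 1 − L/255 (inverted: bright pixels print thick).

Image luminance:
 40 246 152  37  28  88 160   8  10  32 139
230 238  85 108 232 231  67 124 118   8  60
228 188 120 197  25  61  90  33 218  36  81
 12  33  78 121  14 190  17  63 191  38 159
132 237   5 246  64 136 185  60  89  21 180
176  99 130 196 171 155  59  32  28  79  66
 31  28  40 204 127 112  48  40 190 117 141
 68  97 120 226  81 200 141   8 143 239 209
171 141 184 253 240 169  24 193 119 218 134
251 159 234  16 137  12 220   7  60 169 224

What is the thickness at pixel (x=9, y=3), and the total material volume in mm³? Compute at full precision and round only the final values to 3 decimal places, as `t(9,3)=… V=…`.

t(9,3)=1.239 V=324.483

span = t_max - t_min = 3.4 - 0.86 = 2.540
L(9,3) = 38, L_eff = 1 - 38/255 = 0.850980 (inverted)
t(9,3) = 3.4 - 2.540·0.850980 = 1.239
Σt over all 10·11 pixels = 38307/170 ≈ 225.3352941
V = pitch²·Σt = 1.2²·38307/170 = 324.483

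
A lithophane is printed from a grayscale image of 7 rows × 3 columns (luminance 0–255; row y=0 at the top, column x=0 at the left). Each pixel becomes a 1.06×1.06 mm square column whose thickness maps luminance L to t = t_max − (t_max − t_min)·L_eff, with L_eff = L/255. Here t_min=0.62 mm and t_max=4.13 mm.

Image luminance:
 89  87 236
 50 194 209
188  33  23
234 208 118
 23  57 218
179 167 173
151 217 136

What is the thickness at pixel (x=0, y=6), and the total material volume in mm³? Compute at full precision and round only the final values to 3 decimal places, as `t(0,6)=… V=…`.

t(0,6)=2.052 V=51.206

span = t_max - t_min = 4.13 - 0.62 = 3.510
L(0,6) = 151, L_eff = 151/255 = 0.592157
t(0,6) = 4.13 - 3.510·0.592157 = 2.052
Σt over all 7·3 pixels = 3099/68 ≈ 45.5735294
V = pitch²·Σt = 1.06²·3099/68 = 51.206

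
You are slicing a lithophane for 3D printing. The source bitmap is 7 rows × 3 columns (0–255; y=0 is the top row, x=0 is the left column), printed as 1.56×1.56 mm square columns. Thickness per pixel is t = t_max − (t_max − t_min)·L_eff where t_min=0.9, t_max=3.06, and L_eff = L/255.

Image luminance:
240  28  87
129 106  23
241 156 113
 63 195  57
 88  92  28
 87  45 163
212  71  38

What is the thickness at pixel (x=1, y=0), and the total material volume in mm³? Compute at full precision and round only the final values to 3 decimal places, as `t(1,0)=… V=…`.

t(1,0)=2.823 V=109.754

span = t_max - t_min = 3.06 - 0.9 = 2.160
L(1,0) = 28, L_eff = 28/255 = 0.109804
t(1,0) = 3.06 - 2.160·0.109804 = 2.823
Σt over all 7·3 pixels = 191673/4250 ≈ 45.0995294
V = pitch²·Σt = 1.56²·191673/4250 = 109.754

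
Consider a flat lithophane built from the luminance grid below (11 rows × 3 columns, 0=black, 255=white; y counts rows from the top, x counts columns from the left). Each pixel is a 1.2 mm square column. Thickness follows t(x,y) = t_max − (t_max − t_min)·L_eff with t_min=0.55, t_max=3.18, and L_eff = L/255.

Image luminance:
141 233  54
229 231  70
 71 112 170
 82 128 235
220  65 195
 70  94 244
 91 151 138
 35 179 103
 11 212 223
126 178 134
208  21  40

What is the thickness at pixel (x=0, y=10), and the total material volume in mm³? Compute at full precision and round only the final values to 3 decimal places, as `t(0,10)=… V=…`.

t(0,10)=1.035 V=84.370

span = t_max - t_min = 3.18 - 0.55 = 2.630
L(0,10) = 208, L_eff = 208/255 = 0.815686
t(0,10) = 3.18 - 2.630·0.815686 = 1.035
Σt over all 11·3 pixels = 124504/2125 ≈ 58.5901176
V = pitch²·Σt = 1.2²·124504/2125 = 84.370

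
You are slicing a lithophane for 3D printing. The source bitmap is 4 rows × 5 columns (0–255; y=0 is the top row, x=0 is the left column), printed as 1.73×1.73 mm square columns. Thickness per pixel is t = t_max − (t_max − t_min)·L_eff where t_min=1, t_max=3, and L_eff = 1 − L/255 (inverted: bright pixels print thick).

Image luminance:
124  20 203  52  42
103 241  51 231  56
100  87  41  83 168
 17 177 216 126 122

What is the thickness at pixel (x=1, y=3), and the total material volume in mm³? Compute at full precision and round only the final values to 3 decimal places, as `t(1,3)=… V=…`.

t(1,3)=2.388 V=112.909

span = t_max - t_min = 3 - 1 = 2.000
L(1,3) = 177, L_eff = 1 - 177/255 = 0.305882 (inverted)
t(1,3) = 3 - 2.000·0.305882 = 2.388
Σt over all 4·5 pixels = 1924/51 ≈ 37.7254902
V = pitch²·Σt = 1.73²·1924/51 = 112.909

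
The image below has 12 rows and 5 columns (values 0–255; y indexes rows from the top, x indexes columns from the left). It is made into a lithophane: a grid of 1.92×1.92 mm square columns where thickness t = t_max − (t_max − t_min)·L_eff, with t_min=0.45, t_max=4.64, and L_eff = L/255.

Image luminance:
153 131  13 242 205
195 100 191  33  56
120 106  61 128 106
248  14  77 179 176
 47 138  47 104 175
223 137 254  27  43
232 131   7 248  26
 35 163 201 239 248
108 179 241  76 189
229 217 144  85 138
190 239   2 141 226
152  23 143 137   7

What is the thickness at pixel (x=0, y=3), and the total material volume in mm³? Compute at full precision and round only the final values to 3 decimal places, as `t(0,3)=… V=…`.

span = t_max - t_min = 4.64 - 0.45 = 4.190
L(0,3) = 248, L_eff = 248/255 = 0.972549
t(0,3) = 4.64 - 4.190·0.972549 = 0.565
Σt over all 12·5 pixels = 147793/1020 ≈ 144.8950980
V = pitch²·Σt = 1.92²·147793/1020 = 534.141

t(0,3)=0.565 V=534.141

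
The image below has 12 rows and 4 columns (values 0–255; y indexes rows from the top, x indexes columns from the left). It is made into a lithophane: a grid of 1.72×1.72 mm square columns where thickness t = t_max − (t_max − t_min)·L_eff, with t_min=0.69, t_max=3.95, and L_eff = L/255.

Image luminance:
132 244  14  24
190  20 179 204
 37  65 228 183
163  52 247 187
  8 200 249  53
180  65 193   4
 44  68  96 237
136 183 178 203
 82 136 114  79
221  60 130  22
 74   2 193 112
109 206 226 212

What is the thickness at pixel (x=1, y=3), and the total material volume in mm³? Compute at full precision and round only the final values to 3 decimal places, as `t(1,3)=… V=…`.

t(1,3)=3.285 V=324.758

span = t_max - t_min = 3.95 - 0.69 = 3.260
L(1,3) = 52, L_eff = 52/255 = 0.203922
t(1,3) = 3.95 - 3.260·0.203922 = 3.285
Σt over all 12·4 pixels = 699814/6375 ≈ 109.7747451
V = pitch²·Σt = 1.72²·699814/6375 = 324.758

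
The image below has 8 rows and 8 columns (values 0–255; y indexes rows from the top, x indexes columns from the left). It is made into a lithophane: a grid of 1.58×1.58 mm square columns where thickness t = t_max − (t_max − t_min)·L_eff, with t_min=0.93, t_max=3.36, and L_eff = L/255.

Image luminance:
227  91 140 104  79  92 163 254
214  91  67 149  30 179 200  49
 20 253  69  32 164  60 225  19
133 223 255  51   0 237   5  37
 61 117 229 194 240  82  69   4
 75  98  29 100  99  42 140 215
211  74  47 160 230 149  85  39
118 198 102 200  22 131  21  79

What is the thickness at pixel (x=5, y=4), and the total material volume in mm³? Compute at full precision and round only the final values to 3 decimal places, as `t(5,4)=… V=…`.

span = t_max - t_min = 3.36 - 0.93 = 2.430
L(5,4) = 82, L_eff = 82/255 = 0.321569
t(5,4) = 3.36 - 2.430·0.321569 = 2.579
Σt over all 8·8 pixels = 303627/2125 ≈ 142.8832941
V = pitch²·Σt = 1.58²·303627/2125 = 356.694

t(5,4)=2.579 V=356.694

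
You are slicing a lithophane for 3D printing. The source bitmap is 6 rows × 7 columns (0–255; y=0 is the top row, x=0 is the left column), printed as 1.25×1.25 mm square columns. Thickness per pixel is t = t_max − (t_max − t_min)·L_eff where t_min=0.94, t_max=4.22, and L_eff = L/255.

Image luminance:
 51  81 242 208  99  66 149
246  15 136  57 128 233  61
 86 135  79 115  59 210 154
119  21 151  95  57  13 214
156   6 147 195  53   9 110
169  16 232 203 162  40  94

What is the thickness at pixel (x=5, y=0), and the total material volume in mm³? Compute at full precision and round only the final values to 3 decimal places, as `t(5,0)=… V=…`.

span = t_max - t_min = 4.22 - 0.94 = 3.280
L(5,0) = 66, L_eff = 66/255 = 0.258824
t(5,0) = 4.22 - 3.280·0.258824 = 3.371
Σt over all 6·7 pixels = 243467/2125 ≈ 114.5727059
V = pitch²·Σt = 1.25²·243467/2125 = 179.020

t(5,0)=3.371 V=179.020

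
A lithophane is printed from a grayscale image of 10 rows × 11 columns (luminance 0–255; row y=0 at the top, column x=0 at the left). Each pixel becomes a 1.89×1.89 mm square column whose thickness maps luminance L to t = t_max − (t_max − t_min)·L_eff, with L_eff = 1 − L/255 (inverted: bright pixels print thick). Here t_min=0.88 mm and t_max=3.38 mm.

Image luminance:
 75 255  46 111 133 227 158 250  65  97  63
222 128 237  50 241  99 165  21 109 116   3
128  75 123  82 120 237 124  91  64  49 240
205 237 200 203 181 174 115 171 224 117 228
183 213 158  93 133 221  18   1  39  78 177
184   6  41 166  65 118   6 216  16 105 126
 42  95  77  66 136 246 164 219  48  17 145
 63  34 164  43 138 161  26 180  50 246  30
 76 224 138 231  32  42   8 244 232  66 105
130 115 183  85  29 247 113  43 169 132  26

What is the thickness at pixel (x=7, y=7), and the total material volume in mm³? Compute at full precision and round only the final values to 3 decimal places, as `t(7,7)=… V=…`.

t(7,7)=2.645 V=824.931

span = t_max - t_min = 3.38 - 0.88 = 2.500
L(7,7) = 180, L_eff = 1 - 180/255 = 0.294118 (inverted)
t(7,7) = 3.38 - 2.500·0.294118 = 2.645
Σt over all 10·11 pixels = 58889/255 ≈ 230.9372549
V = pitch²·Σt = 1.89²·58889/255 = 824.931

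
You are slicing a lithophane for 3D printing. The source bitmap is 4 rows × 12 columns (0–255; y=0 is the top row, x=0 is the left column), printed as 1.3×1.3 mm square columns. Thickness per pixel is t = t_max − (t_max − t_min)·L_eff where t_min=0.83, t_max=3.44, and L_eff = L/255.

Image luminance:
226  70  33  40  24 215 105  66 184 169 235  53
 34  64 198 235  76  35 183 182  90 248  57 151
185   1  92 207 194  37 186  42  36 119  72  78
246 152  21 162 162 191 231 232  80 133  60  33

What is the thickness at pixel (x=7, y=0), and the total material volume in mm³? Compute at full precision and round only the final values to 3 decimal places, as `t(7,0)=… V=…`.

t(7,0)=2.764 V=176.564

span = t_max - t_min = 3.44 - 0.83 = 2.610
L(7,0) = 66, L_eff = 66/255 = 0.258824
t(7,0) = 3.44 - 2.610·0.258824 = 2.764
Σt over all 4·12 pixels = 177609/1700 ≈ 104.4758824
V = pitch²·Σt = 1.3²·177609/1700 = 176.564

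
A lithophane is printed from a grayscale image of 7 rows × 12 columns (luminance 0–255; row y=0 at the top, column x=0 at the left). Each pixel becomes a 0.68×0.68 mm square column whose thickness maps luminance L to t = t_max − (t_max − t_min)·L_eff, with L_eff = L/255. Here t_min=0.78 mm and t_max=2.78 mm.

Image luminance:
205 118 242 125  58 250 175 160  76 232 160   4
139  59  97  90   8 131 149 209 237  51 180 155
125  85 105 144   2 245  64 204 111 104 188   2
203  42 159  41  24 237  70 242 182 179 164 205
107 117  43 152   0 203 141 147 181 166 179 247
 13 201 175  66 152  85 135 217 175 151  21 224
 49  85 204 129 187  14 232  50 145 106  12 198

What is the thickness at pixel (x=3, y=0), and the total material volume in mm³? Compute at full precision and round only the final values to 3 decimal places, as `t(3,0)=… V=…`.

span = t_max - t_min = 2.78 - 0.78 = 2.000
L(3,0) = 125, L_eff = 125/255 = 0.490196
t(3,0) = 2.78 - 2.000·0.490196 = 1.800
Σt over all 7·12 pixels = 186278/1275 ≈ 146.1003922
V = pitch²·Σt = 0.68²·186278/1275 = 67.557

t(3,0)=1.800 V=67.557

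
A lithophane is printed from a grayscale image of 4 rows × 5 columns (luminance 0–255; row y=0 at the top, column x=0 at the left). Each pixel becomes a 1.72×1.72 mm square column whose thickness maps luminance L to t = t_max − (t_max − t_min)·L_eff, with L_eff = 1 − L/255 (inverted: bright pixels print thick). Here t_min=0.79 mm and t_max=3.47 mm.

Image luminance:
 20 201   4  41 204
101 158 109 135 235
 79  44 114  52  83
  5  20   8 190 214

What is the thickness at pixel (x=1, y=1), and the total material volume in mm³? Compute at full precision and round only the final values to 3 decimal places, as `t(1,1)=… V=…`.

t(1,1)=2.451 V=109.456

span = t_max - t_min = 3.47 - 0.79 = 2.680
L(1,1) = 158, L_eff = 1 - 158/255 = 0.380392 (inverted)
t(1,1) = 3.47 - 2.680·0.380392 = 2.451
Σt over all 4·5 pixels = 235864/6375 ≈ 36.9982745
V = pitch²·Σt = 1.72²·235864/6375 = 109.456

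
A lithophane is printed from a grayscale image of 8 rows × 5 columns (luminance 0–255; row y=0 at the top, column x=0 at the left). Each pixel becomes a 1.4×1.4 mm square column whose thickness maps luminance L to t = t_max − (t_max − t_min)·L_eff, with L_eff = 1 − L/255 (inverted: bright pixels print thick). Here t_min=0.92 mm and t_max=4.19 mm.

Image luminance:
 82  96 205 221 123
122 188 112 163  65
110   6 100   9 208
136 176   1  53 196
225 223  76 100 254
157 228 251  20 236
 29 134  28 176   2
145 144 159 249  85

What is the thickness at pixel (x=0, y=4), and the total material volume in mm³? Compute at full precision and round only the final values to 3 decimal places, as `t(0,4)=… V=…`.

span = t_max - t_min = 4.19 - 0.92 = 3.270
L(0,4) = 225, L_eff = 1 - 225/255 = 0.117647 (inverted)
t(0,4) = 4.19 - 3.270·0.117647 = 3.805
Σt over all 8·5 pixels = 889737/8500 ≈ 104.6749412
V = pitch²·Σt = 1.4²·889737/8500 = 205.163

t(0,4)=3.805 V=205.163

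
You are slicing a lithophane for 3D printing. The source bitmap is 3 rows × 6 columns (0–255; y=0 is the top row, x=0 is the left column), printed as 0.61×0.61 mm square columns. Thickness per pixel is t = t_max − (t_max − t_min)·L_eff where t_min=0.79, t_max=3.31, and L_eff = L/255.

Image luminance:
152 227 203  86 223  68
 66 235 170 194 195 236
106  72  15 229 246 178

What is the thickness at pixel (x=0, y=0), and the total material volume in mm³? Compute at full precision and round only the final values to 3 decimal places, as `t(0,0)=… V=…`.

t(0,0)=1.808 V=11.502

span = t_max - t_min = 3.31 - 0.79 = 2.520
L(0,0) = 152, L_eff = 152/255 = 0.596078
t(0,0) = 3.31 - 2.520·0.596078 = 1.808
Σt over all 3·6 pixels = 131373/4250 ≈ 30.9112941
V = pitch²·Σt = 0.61²·131373/4250 = 11.502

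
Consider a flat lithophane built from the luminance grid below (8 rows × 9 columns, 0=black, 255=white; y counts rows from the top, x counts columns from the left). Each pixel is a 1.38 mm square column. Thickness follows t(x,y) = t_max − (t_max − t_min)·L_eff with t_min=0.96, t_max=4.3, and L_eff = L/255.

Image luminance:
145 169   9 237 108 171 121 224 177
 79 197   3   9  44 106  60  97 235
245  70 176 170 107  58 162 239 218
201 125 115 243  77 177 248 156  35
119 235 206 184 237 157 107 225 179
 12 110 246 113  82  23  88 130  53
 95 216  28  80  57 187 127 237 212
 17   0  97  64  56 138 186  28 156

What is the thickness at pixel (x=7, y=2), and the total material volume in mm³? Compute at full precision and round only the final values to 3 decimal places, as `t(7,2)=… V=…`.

t(7,2)=1.170 V=352.635

span = t_max - t_min = 4.3 - 0.96 = 3.340
L(7,2) = 239, L_eff = 239/255 = 0.937255
t(7,2) = 4.3 - 3.340·0.937255 = 1.170
Σt over all 8·9 pixels = 47218/255 ≈ 185.1686275
V = pitch²·Σt = 1.38²·47218/255 = 352.635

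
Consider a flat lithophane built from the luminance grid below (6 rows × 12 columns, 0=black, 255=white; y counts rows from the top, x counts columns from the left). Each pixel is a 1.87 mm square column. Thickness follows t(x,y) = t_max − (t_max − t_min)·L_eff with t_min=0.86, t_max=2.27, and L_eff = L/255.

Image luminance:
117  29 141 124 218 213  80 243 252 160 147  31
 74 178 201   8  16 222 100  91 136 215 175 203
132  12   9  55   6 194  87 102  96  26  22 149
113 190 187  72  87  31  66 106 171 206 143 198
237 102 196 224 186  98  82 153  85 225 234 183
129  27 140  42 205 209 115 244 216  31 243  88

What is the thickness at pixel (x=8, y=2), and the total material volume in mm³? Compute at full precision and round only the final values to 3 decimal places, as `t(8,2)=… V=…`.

span = t_max - t_min = 2.27 - 0.86 = 1.410
L(8,2) = 96, L_eff = 96/255 = 0.376471
t(8,2) = 2.27 - 1.410·0.376471 = 1.739
Σt over all 6·12 pixels = 235356/2125 ≈ 110.7557647
V = pitch²·Σt = 1.87²·235356/2125 = 387.302

t(8,2)=1.739 V=387.302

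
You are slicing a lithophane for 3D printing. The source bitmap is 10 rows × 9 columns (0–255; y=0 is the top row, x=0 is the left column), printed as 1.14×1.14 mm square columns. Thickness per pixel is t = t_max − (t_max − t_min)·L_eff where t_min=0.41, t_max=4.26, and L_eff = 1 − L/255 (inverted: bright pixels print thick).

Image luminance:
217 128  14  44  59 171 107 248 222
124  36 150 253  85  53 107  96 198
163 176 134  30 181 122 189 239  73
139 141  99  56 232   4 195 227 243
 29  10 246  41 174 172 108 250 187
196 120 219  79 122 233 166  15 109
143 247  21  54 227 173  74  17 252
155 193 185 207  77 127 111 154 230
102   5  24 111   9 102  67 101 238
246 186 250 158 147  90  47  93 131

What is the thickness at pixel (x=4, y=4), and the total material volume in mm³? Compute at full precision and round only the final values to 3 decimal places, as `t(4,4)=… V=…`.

span = t_max - t_min = 4.26 - 0.41 = 3.850
L(4,4) = 174, L_eff = 1 - 174/255 = 0.317647 (inverted)
t(4,4) = 4.26 - 3.850·0.317647 = 3.037
Σt over all 10·9 pixels = 225287/1020 ≈ 220.8696078
V = pitch²·Σt = 1.14²·225287/1020 = 287.042

t(4,4)=3.037 V=287.042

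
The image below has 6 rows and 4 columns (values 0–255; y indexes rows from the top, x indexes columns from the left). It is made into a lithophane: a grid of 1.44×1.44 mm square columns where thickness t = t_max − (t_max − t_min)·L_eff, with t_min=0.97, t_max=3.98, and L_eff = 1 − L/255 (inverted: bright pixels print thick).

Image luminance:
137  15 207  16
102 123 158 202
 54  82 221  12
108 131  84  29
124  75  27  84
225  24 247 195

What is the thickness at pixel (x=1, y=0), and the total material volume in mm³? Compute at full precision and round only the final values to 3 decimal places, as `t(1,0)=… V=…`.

t(1,0)=1.147 V=113.920

span = t_max - t_min = 3.98 - 0.97 = 3.010
L(1,0) = 15, L_eff = 1 - 15/255 = 0.941176 (inverted)
t(1,0) = 3.98 - 3.010·0.941176 = 1.147
Σt over all 6·4 pixels = 233487/4250 ≈ 54.9381176
V = pitch²·Σt = 1.44²·233487/4250 = 113.920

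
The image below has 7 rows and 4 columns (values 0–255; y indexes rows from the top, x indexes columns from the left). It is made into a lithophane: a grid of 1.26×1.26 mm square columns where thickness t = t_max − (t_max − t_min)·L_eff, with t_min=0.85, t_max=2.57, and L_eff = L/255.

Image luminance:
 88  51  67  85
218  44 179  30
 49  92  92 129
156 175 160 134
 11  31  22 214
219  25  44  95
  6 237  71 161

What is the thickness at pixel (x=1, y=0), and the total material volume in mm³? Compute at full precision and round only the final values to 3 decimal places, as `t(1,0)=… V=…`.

span = t_max - t_min = 2.57 - 0.85 = 1.720
L(1,0) = 51, L_eff = 51/255 = 0.200000
t(1,0) = 2.57 - 1.720·0.200000 = 2.226
Σt over all 7·4 pixels = 66938/1275 ≈ 52.5003922
V = pitch²·Σt = 1.26²·66938/1275 = 83.350

t(1,0)=2.226 V=83.350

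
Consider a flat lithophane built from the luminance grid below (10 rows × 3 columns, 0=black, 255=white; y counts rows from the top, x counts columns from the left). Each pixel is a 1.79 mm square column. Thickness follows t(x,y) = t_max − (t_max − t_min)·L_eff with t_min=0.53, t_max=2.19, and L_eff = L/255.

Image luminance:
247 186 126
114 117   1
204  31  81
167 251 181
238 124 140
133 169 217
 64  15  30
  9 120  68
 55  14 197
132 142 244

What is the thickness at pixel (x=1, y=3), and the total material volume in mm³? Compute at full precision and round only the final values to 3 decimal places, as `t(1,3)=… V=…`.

t(1,3)=0.556 V=130.894

span = t_max - t_min = 2.19 - 0.53 = 1.660
L(1,3) = 251, L_eff = 251/255 = 0.984314
t(1,3) = 2.19 - 1.660·0.984314 = 0.556
Σt over all 10·3 pixels = 260432/6375 ≈ 40.8520784
V = pitch²·Σt = 1.79²·260432/6375 = 130.894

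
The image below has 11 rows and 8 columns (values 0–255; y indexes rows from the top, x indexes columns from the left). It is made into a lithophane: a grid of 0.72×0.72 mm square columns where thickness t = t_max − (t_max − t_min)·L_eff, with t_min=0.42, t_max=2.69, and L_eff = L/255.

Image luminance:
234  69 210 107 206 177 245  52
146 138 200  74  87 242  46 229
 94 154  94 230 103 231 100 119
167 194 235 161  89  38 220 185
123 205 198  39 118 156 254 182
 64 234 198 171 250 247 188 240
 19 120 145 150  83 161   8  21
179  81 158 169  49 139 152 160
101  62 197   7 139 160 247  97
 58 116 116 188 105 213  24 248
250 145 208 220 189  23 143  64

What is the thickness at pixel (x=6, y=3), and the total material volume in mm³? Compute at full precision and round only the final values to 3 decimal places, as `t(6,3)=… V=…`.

span = t_max - t_min = 2.69 - 0.42 = 2.270
L(6,3) = 220, L_eff = 220/255 = 0.862745
t(6,3) = 2.69 - 2.270·0.862745 = 0.732
Σt over all 11·8 pixels = 3117821/25500 ≈ 122.2674902
V = pitch²·Σt = 0.72²·3117821/25500 = 63.383

t(6,3)=0.732 V=63.383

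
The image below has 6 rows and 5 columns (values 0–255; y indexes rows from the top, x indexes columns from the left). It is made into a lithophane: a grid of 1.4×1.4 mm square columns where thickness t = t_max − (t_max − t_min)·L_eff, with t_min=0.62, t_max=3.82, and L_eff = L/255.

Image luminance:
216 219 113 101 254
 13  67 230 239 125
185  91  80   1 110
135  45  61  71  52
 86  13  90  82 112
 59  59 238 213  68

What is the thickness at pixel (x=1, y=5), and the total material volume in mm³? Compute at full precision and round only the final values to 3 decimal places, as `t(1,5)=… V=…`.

span = t_max - t_min = 3.82 - 0.62 = 3.200
L(1,5) = 59, L_eff = 59/255 = 0.231373
t(1,5) = 3.82 - 3.200·0.231373 = 3.080
Σt over all 6·5 pixels = 91267/1275 ≈ 71.5819608
V = pitch²·Σt = 1.4²·91267/1275 = 140.301

t(1,5)=3.080 V=140.301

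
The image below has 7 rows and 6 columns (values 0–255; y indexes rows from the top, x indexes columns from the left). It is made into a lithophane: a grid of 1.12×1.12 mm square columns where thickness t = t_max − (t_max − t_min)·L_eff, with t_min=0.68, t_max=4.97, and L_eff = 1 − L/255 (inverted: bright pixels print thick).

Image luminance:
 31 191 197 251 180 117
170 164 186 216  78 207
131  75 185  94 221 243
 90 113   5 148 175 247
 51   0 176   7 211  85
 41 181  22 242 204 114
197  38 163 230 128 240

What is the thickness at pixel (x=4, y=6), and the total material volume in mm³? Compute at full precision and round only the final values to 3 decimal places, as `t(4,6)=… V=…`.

t(4,6)=2.833 V=163.396

span = t_max - t_min = 4.97 - 0.68 = 4.290
L(4,6) = 128, L_eff = 1 - 128/255 = 0.498039 (inverted)
t(4,6) = 4.97 - 4.290·0.498039 = 2.833
Σt over all 7·6 pixels = 221439/1700 ≈ 130.2582353
V = pitch²·Σt = 1.12²·221439/1700 = 163.396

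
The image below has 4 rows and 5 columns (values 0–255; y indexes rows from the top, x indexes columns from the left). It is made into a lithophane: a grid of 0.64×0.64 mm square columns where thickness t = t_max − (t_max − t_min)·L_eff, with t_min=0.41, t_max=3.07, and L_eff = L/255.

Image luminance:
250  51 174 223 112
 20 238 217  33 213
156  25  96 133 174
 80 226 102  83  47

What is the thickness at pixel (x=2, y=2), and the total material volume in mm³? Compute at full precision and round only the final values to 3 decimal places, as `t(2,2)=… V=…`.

t(2,2)=2.069 V=13.814

span = t_max - t_min = 3.07 - 0.41 = 2.660
L(2,2) = 96, L_eff = 96/255 = 0.376471
t(2,2) = 3.07 - 2.660·0.376471 = 2.069
Σt over all 4·5 pixels = 430001/12750 ≈ 33.7255686
V = pitch²·Σt = 0.64²·430001/12750 = 13.814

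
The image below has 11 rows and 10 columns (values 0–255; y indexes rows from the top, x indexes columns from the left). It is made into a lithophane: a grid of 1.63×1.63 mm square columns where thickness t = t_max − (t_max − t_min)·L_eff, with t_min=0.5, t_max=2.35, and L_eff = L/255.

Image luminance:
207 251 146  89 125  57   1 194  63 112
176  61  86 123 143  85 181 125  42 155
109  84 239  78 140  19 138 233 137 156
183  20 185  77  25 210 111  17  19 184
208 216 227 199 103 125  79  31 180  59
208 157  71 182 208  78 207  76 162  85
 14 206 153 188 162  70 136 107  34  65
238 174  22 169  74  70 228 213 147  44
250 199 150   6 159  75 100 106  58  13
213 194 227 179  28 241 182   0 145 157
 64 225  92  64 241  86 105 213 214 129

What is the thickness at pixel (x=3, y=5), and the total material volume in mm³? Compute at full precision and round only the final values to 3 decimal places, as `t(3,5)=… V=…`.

t(3,5)=1.030 V=411.631

span = t_max - t_min = 2.35 - 0.5 = 1.850
L(3,5) = 182, L_eff = 182/255 = 0.713725
t(3,5) = 2.35 - 1.850·0.713725 = 1.030
Σt over all 11·10 pixels = 395069/2550 ≈ 154.9290196
V = pitch²·Σt = 1.63²·395069/2550 = 411.631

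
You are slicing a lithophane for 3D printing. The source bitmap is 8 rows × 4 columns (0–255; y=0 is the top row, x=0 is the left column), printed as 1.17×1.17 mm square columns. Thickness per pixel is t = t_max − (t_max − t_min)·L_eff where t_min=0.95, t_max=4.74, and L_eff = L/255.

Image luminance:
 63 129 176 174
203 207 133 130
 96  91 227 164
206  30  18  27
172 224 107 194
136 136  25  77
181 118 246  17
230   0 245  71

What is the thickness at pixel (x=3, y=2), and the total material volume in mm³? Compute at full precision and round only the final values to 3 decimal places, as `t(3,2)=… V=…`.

t(3,2)=2.303 V=121.105

span = t_max - t_min = 4.74 - 0.95 = 3.790
L(3,2) = 164, L_eff = 164/255 = 0.643137
t(3,2) = 4.74 - 3.790·0.643137 = 2.303
Σt over all 8·4 pixels = 2255953/25500 ≈ 88.4687451
V = pitch²·Σt = 1.17²·2255953/25500 = 121.105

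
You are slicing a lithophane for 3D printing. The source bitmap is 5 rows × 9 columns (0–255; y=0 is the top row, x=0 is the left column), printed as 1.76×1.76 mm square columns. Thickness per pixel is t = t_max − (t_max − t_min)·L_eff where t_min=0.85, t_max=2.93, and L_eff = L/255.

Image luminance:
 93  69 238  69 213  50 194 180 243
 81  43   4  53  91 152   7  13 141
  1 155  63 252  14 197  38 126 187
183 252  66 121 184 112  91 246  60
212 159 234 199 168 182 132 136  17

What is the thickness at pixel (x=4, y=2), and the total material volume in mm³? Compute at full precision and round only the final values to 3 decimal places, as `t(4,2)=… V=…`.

t(4,2)=2.816 V=263.868

span = t_max - t_min = 2.93 - 0.85 = 2.080
L(4,2) = 14, L_eff = 14/255 = 0.054902
t(4,2) = 2.93 - 2.080·0.054902 = 2.816
Σt over all 5·9 pixels = 724069/8500 ≈ 85.1845882
V = pitch²·Σt = 1.76²·724069/8500 = 263.868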